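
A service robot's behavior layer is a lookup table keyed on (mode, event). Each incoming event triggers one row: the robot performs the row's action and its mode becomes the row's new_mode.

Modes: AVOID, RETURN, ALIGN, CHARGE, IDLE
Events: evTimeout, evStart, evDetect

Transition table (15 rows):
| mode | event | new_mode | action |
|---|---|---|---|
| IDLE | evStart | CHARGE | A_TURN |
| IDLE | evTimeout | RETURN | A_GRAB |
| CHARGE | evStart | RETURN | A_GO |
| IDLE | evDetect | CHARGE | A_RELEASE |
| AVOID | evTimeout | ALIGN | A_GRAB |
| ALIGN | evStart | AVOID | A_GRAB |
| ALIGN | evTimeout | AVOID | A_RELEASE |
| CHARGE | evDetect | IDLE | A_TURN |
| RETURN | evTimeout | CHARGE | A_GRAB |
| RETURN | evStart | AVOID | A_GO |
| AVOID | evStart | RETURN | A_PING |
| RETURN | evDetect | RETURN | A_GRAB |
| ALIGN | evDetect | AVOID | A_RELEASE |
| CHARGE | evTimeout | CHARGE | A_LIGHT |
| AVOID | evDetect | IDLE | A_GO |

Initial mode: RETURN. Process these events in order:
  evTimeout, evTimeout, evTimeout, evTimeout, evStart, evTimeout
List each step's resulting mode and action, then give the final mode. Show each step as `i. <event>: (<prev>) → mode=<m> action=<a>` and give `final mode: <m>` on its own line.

1. evTimeout: (RETURN) → mode=CHARGE action=A_GRAB
2. evTimeout: (CHARGE) → mode=CHARGE action=A_LIGHT
3. evTimeout: (CHARGE) → mode=CHARGE action=A_LIGHT
4. evTimeout: (CHARGE) → mode=CHARGE action=A_LIGHT
5. evStart: (CHARGE) → mode=RETURN action=A_GO
6. evTimeout: (RETURN) → mode=CHARGE action=A_GRAB

final mode: CHARGE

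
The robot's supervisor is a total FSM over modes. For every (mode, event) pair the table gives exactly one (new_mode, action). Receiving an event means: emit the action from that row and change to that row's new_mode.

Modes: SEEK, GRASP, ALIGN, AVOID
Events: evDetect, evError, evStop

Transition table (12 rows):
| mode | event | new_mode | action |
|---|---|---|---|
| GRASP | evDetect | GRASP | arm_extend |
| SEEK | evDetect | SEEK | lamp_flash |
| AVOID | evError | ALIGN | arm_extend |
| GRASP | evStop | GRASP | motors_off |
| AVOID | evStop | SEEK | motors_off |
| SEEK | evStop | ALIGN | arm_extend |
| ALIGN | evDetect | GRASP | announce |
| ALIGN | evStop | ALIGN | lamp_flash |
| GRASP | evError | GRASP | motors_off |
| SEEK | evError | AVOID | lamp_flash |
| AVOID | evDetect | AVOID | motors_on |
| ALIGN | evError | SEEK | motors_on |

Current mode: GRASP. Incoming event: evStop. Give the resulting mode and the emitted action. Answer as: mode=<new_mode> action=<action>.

current mode = GRASP; filter table to that mode:
  (GRASP, evDetect) → (GRASP, arm_extend)
  (GRASP, evStop) → (GRASP, motors_off)  ← event matches
  (GRASP, evError) → (GRASP, motors_off)
event = evStop selects (GRASP, motors_off)

mode=GRASP action=motors_off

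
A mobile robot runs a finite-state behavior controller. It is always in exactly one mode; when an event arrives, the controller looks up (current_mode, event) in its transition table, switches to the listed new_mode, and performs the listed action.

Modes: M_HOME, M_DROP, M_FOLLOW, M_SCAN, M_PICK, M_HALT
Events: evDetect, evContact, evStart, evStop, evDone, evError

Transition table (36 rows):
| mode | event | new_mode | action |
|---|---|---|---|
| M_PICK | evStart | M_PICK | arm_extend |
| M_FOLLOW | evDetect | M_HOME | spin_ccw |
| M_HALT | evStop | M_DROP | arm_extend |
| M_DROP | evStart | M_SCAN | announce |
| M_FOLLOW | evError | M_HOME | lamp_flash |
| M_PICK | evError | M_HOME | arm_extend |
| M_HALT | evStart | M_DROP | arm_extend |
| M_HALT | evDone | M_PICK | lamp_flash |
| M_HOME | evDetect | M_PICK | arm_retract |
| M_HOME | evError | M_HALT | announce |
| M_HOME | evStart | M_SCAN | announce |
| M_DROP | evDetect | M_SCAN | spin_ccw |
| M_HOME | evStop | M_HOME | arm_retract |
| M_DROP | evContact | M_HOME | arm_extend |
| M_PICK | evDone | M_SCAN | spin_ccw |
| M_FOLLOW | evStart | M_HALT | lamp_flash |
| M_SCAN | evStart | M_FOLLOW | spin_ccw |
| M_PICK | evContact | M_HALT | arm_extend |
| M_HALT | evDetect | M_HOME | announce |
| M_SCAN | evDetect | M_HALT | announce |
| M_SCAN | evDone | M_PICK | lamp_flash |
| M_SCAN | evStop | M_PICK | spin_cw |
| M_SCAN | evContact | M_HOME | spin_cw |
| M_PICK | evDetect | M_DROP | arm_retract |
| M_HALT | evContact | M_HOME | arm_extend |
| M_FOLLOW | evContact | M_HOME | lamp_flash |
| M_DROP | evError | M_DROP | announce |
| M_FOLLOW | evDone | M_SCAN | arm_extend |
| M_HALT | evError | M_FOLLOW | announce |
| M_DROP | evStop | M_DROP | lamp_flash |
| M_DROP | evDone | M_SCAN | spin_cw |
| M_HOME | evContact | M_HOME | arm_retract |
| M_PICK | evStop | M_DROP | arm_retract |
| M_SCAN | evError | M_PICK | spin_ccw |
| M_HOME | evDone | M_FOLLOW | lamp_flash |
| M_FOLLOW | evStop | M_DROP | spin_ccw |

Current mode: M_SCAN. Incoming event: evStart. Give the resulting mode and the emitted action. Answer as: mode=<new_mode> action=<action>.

mode=M_FOLLOW action=spin_ccw

current mode = M_SCAN; filter table to that mode:
  (M_SCAN, evStart) → (M_FOLLOW, spin_ccw)  ← event matches
  (M_SCAN, evDetect) → (M_HALT, announce)
  (M_SCAN, evDone) → (M_PICK, lamp_flash)
  (M_SCAN, evStop) → (M_PICK, spin_cw)
  (M_SCAN, evContact) → (M_HOME, spin_cw)
  (M_SCAN, evError) → (M_PICK, spin_ccw)
event = evStart selects (M_FOLLOW, spin_ccw)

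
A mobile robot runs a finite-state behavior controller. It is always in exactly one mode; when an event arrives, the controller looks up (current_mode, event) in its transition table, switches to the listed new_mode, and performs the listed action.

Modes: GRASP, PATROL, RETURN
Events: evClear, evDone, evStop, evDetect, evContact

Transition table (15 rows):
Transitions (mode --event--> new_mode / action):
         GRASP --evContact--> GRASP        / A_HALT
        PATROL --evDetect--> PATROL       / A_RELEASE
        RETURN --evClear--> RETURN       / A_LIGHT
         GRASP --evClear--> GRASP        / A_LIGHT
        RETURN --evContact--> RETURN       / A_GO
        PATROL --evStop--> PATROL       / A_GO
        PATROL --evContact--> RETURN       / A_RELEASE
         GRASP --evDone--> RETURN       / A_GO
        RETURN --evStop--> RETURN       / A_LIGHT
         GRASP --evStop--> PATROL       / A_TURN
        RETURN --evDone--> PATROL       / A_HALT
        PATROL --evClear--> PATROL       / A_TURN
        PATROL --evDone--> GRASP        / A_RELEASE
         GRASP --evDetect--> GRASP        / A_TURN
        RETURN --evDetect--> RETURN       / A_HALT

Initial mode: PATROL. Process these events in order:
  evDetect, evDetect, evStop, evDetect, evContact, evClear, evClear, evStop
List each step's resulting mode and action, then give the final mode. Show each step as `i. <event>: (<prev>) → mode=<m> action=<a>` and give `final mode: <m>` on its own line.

1. evDetect: (PATROL) → mode=PATROL action=A_RELEASE
2. evDetect: (PATROL) → mode=PATROL action=A_RELEASE
3. evStop: (PATROL) → mode=PATROL action=A_GO
4. evDetect: (PATROL) → mode=PATROL action=A_RELEASE
5. evContact: (PATROL) → mode=RETURN action=A_RELEASE
6. evClear: (RETURN) → mode=RETURN action=A_LIGHT
7. evClear: (RETURN) → mode=RETURN action=A_LIGHT
8. evStop: (RETURN) → mode=RETURN action=A_LIGHT

final mode: RETURN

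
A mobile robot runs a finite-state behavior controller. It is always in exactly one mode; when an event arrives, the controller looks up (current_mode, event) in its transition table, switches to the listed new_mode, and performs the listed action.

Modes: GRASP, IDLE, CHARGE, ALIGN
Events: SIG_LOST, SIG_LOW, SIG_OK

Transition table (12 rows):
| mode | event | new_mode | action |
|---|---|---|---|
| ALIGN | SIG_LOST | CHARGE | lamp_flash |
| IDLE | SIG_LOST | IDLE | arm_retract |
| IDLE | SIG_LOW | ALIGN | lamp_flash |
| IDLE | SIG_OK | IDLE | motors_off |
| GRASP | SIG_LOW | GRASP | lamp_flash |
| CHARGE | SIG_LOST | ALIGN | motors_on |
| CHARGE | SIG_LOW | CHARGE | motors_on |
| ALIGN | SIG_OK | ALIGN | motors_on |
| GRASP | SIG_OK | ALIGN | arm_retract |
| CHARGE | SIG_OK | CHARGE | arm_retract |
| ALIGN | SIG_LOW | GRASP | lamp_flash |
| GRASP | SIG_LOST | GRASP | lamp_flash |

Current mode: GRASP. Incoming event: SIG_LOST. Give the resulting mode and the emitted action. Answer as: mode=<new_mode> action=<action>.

mode=GRASP action=lamp_flash

current mode = GRASP; filter table to that mode:
  (GRASP, SIG_LOW) → (GRASP, lamp_flash)
  (GRASP, SIG_OK) → (ALIGN, arm_retract)
  (GRASP, SIG_LOST) → (GRASP, lamp_flash)  ← event matches
event = SIG_LOST selects (GRASP, lamp_flash)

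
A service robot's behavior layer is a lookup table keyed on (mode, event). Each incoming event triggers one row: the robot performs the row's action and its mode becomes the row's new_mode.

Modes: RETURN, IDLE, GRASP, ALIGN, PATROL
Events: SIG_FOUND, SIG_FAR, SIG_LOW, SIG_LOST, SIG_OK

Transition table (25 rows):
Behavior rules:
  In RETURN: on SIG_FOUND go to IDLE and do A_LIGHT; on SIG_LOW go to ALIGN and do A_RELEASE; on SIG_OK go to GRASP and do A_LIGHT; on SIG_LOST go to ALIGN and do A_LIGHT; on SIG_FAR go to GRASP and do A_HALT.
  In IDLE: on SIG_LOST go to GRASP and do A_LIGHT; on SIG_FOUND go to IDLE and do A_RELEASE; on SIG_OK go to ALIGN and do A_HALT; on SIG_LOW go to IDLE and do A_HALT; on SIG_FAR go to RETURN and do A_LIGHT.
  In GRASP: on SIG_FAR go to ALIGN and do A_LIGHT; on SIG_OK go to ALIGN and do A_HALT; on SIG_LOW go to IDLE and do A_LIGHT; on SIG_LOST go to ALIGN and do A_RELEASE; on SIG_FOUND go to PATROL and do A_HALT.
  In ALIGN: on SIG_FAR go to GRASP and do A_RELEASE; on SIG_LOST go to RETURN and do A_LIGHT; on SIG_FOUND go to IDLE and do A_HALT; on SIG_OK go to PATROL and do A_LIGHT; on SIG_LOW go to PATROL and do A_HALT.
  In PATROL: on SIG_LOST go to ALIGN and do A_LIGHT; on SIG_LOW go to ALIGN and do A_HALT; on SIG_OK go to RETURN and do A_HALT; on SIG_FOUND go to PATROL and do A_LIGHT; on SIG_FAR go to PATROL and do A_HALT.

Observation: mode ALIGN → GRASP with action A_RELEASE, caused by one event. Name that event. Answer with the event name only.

SIG_FAR

try SIG_FOUND: (ALIGN, SIG_FOUND) → (IDLE, A_HALT)
try SIG_FAR: (ALIGN, SIG_FAR) → (GRASP, A_RELEASE)  ← matches
try SIG_LOW: (ALIGN, SIG_LOW) → (PATROL, A_HALT)
try SIG_LOST: (ALIGN, SIG_LOST) → (RETURN, A_LIGHT)
try SIG_OK: (ALIGN, SIG_OK) → (PATROL, A_LIGHT)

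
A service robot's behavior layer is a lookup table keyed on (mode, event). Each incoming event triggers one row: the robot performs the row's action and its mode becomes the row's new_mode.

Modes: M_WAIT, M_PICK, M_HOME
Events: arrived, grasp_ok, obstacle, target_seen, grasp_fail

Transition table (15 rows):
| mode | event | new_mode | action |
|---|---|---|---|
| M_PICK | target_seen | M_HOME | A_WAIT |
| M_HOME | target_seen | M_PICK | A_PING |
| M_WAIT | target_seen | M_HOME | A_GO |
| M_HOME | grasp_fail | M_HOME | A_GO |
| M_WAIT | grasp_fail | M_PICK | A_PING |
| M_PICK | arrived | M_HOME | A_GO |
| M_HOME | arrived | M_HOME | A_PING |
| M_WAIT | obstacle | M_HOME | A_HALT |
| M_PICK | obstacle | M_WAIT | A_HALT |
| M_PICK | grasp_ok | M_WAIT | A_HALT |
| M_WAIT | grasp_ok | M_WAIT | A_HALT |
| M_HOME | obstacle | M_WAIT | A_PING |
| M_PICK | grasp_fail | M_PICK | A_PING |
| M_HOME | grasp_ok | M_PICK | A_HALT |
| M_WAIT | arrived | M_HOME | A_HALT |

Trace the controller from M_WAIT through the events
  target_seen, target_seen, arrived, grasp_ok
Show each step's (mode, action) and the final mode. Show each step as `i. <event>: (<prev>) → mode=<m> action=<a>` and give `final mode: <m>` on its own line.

1. target_seen: (M_WAIT) → mode=M_HOME action=A_GO
2. target_seen: (M_HOME) → mode=M_PICK action=A_PING
3. arrived: (M_PICK) → mode=M_HOME action=A_GO
4. grasp_ok: (M_HOME) → mode=M_PICK action=A_HALT

final mode: M_PICK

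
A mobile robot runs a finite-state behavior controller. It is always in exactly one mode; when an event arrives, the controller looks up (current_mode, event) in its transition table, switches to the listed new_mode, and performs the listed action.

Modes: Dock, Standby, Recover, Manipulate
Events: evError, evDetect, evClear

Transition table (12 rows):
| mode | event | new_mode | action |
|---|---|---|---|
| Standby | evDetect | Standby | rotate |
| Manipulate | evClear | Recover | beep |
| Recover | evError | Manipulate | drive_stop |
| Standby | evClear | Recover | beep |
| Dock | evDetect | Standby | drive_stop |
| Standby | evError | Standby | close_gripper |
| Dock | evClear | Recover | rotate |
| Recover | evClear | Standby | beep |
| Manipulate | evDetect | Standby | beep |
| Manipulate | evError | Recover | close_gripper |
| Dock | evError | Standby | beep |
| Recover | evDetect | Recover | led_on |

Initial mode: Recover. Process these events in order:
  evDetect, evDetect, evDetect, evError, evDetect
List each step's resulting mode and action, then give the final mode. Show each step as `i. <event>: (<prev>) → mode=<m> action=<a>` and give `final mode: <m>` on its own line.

1. evDetect: (Recover) → mode=Recover action=led_on
2. evDetect: (Recover) → mode=Recover action=led_on
3. evDetect: (Recover) → mode=Recover action=led_on
4. evError: (Recover) → mode=Manipulate action=drive_stop
5. evDetect: (Manipulate) → mode=Standby action=beep

final mode: Standby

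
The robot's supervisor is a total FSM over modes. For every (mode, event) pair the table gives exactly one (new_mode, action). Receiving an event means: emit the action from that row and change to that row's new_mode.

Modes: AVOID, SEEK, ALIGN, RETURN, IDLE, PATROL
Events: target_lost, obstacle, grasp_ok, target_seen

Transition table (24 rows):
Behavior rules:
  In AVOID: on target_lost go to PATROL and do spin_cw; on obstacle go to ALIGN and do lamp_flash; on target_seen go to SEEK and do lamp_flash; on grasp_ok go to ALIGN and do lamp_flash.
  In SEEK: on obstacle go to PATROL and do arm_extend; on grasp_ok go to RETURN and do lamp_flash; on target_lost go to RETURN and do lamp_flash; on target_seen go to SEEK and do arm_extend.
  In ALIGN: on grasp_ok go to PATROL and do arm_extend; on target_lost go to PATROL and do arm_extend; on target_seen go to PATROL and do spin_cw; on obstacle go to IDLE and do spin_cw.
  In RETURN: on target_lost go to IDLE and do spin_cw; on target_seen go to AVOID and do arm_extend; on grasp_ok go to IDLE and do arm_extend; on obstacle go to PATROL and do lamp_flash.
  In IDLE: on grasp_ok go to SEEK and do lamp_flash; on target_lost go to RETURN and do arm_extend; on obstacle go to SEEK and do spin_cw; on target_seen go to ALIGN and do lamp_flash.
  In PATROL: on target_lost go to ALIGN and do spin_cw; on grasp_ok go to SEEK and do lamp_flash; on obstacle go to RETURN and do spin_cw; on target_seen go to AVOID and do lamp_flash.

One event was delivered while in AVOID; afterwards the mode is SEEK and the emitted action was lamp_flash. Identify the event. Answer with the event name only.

try target_lost: (AVOID, target_lost) → (PATROL, spin_cw)
try obstacle: (AVOID, obstacle) → (ALIGN, lamp_flash)
try grasp_ok: (AVOID, grasp_ok) → (ALIGN, lamp_flash)
try target_seen: (AVOID, target_seen) → (SEEK, lamp_flash)  ← matches

target_seen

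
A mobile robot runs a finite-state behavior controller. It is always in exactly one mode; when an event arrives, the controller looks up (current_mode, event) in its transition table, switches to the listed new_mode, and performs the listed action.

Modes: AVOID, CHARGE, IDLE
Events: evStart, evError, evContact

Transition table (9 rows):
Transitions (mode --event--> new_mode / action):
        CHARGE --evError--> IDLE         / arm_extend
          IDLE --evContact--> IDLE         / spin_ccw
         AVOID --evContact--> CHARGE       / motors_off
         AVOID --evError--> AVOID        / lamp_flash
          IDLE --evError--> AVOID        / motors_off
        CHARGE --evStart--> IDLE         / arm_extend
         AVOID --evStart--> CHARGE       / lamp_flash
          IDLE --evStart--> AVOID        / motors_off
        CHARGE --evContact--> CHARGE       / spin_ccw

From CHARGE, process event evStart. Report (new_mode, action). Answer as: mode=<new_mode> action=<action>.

mode=IDLE action=arm_extend

current mode = CHARGE; filter table to that mode:
  (CHARGE, evError) → (IDLE, arm_extend)
  (CHARGE, evStart) → (IDLE, arm_extend)  ← event matches
  (CHARGE, evContact) → (CHARGE, spin_ccw)
event = evStart selects (IDLE, arm_extend)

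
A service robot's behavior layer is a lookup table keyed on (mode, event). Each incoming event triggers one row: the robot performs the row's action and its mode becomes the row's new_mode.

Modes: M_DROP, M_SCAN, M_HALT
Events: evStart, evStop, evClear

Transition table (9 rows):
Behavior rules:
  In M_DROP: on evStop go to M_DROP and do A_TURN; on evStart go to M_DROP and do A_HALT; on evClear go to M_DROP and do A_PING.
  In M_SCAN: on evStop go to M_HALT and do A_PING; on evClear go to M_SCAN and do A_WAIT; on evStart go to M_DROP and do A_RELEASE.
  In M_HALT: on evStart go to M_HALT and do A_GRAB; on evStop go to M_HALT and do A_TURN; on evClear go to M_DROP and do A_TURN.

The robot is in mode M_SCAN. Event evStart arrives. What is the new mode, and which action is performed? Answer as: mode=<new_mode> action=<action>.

current mode = M_SCAN; filter table to that mode:
  (M_SCAN, evStop) → (M_HALT, A_PING)
  (M_SCAN, evClear) → (M_SCAN, A_WAIT)
  (M_SCAN, evStart) → (M_DROP, A_RELEASE)  ← event matches
event = evStart selects (M_DROP, A_RELEASE)

mode=M_DROP action=A_RELEASE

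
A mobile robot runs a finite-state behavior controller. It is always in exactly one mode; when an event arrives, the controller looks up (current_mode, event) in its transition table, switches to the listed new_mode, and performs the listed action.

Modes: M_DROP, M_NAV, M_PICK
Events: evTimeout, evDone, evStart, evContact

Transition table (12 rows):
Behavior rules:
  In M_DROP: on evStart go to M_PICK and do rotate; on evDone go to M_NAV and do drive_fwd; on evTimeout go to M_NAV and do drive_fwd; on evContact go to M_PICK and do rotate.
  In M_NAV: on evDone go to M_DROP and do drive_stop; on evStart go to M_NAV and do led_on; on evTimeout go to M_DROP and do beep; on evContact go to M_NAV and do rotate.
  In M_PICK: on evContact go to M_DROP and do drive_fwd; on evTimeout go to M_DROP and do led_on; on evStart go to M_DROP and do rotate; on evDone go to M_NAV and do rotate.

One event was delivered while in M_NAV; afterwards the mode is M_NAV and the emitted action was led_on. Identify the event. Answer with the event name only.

evStart

try evTimeout: (M_NAV, evTimeout) → (M_DROP, beep)
try evDone: (M_NAV, evDone) → (M_DROP, drive_stop)
try evStart: (M_NAV, evStart) → (M_NAV, led_on)  ← matches
try evContact: (M_NAV, evContact) → (M_NAV, rotate)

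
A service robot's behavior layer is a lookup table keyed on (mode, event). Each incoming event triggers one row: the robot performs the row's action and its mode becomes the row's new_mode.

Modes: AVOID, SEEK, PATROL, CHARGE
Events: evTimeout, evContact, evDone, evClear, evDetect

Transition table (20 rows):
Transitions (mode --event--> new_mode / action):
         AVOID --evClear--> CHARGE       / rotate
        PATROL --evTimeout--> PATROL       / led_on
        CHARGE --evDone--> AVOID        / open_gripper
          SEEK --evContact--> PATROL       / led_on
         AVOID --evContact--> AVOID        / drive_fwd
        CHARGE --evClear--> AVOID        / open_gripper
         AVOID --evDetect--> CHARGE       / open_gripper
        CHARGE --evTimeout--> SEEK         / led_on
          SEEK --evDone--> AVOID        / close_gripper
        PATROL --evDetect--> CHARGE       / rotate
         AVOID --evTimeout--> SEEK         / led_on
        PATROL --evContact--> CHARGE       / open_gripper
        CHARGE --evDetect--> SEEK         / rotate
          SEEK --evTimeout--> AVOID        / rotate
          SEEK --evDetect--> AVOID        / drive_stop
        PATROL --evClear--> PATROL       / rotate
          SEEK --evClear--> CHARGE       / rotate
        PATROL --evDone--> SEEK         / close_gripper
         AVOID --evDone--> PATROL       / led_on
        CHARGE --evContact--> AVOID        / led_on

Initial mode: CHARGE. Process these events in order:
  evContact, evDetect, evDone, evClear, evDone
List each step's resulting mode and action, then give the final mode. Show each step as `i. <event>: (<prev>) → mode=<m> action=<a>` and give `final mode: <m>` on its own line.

final mode: AVOID

1. evContact: (CHARGE) → mode=AVOID action=led_on
2. evDetect: (AVOID) → mode=CHARGE action=open_gripper
3. evDone: (CHARGE) → mode=AVOID action=open_gripper
4. evClear: (AVOID) → mode=CHARGE action=rotate
5. evDone: (CHARGE) → mode=AVOID action=open_gripper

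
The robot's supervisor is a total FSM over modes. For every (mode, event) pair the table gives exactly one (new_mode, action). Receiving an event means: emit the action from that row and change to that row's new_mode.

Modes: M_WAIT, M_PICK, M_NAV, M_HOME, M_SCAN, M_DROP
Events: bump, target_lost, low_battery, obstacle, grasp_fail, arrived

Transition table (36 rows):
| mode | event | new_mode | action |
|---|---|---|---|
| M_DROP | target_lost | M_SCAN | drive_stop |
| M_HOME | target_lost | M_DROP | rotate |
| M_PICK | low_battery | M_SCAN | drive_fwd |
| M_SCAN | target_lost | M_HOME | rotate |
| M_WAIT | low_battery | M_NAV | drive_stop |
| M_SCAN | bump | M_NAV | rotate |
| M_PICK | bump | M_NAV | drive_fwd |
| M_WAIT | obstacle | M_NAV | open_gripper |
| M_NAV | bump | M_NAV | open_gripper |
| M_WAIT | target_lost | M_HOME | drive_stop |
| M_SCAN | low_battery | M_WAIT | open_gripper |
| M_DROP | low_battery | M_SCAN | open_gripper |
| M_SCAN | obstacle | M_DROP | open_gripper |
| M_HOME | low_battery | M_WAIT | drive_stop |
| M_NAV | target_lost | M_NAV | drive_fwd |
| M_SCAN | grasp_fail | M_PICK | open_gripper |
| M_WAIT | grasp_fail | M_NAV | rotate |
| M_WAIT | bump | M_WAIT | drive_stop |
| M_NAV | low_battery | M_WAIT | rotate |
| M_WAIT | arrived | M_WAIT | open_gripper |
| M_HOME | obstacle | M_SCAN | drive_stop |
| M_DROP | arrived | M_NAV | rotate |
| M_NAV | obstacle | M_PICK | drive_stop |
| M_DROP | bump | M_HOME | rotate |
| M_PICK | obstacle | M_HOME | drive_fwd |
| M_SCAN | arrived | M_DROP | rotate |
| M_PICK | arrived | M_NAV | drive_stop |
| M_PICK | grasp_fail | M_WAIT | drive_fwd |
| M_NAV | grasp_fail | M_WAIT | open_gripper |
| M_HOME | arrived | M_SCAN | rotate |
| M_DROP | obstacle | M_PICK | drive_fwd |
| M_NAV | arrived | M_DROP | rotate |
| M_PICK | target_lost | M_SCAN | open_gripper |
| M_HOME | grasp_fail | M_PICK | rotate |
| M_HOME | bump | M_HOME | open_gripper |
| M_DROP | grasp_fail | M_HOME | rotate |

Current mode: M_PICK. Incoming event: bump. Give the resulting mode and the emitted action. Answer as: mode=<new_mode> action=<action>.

mode=M_NAV action=drive_fwd

current mode = M_PICK; filter table to that mode:
  (M_PICK, low_battery) → (M_SCAN, drive_fwd)
  (M_PICK, bump) → (M_NAV, drive_fwd)  ← event matches
  (M_PICK, obstacle) → (M_HOME, drive_fwd)
  (M_PICK, arrived) → (M_NAV, drive_stop)
  (M_PICK, grasp_fail) → (M_WAIT, drive_fwd)
  (M_PICK, target_lost) → (M_SCAN, open_gripper)
event = bump selects (M_NAV, drive_fwd)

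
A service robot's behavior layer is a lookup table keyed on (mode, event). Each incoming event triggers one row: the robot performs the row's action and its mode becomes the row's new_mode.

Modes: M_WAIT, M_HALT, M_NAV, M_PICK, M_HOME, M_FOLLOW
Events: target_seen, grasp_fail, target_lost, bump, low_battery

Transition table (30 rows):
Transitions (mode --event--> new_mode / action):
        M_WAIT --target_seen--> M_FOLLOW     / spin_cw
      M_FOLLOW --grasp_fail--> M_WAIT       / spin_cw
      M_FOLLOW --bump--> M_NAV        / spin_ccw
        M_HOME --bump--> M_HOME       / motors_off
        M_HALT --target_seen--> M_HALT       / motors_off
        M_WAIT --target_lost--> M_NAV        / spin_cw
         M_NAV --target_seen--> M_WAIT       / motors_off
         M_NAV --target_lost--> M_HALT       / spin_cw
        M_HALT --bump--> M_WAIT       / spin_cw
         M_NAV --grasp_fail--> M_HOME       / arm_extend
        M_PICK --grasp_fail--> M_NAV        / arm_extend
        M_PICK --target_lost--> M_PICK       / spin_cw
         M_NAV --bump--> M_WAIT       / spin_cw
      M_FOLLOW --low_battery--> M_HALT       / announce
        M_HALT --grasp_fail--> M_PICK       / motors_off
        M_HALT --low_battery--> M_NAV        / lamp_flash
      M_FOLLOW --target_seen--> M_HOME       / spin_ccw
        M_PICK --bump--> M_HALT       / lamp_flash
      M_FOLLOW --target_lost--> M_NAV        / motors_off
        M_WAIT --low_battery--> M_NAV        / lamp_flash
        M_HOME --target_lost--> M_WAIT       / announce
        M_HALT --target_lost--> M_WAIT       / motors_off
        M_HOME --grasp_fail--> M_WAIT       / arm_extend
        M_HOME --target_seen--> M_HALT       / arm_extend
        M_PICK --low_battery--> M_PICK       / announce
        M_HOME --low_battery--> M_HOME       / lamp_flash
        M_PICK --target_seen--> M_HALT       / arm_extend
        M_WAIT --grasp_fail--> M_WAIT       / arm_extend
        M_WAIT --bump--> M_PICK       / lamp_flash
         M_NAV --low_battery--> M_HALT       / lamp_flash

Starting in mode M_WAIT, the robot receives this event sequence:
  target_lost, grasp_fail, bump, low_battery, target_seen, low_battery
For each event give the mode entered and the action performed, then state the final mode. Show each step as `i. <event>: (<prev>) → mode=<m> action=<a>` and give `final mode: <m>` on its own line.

final mode: M_NAV

1. target_lost: (M_WAIT) → mode=M_NAV action=spin_cw
2. grasp_fail: (M_NAV) → mode=M_HOME action=arm_extend
3. bump: (M_HOME) → mode=M_HOME action=motors_off
4. low_battery: (M_HOME) → mode=M_HOME action=lamp_flash
5. target_seen: (M_HOME) → mode=M_HALT action=arm_extend
6. low_battery: (M_HALT) → mode=M_NAV action=lamp_flash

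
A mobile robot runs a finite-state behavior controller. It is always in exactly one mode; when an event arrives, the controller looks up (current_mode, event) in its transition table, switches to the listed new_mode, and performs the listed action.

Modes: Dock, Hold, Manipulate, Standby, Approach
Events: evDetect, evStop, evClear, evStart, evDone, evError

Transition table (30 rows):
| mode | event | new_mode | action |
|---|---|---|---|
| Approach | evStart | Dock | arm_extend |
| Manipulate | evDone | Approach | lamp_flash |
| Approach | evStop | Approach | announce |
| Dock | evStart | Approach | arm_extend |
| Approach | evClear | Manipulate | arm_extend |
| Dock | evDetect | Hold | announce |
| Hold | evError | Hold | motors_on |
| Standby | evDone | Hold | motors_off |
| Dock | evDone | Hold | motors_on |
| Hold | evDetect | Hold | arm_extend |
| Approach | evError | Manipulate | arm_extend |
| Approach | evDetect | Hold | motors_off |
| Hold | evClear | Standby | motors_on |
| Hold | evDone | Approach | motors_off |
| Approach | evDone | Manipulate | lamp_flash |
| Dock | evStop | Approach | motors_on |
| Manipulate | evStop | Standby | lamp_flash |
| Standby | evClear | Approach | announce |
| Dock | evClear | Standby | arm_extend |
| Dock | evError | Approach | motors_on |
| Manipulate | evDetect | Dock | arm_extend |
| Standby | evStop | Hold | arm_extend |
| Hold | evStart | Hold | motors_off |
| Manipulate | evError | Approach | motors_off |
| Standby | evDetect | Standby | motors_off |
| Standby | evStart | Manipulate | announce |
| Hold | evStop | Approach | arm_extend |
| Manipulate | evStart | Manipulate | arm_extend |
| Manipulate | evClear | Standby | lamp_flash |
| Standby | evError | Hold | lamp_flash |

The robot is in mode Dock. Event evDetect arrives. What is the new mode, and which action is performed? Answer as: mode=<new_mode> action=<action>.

mode=Hold action=announce

current mode = Dock; filter table to that mode:
  (Dock, evStart) → (Approach, arm_extend)
  (Dock, evDetect) → (Hold, announce)  ← event matches
  (Dock, evDone) → (Hold, motors_on)
  (Dock, evStop) → (Approach, motors_on)
  (Dock, evClear) → (Standby, arm_extend)
  (Dock, evError) → (Approach, motors_on)
event = evDetect selects (Hold, announce)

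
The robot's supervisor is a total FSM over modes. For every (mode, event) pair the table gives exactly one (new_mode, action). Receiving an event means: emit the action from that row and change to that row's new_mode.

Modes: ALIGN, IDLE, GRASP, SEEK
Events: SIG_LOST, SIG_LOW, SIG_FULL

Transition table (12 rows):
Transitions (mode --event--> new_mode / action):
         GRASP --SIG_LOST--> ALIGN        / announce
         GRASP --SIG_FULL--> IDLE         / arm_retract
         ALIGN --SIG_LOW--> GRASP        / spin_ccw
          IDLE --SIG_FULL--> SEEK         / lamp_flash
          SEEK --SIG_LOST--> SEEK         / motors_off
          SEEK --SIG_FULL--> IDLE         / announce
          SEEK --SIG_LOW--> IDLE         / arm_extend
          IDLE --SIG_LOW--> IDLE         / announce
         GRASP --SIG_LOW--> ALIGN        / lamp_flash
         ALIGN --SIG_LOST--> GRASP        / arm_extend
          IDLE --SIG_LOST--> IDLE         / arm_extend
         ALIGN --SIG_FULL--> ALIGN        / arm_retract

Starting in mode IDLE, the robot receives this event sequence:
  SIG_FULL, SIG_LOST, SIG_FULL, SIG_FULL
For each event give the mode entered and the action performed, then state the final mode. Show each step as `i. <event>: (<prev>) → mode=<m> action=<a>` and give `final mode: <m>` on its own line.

final mode: SEEK

1. SIG_FULL: (IDLE) → mode=SEEK action=lamp_flash
2. SIG_LOST: (SEEK) → mode=SEEK action=motors_off
3. SIG_FULL: (SEEK) → mode=IDLE action=announce
4. SIG_FULL: (IDLE) → mode=SEEK action=lamp_flash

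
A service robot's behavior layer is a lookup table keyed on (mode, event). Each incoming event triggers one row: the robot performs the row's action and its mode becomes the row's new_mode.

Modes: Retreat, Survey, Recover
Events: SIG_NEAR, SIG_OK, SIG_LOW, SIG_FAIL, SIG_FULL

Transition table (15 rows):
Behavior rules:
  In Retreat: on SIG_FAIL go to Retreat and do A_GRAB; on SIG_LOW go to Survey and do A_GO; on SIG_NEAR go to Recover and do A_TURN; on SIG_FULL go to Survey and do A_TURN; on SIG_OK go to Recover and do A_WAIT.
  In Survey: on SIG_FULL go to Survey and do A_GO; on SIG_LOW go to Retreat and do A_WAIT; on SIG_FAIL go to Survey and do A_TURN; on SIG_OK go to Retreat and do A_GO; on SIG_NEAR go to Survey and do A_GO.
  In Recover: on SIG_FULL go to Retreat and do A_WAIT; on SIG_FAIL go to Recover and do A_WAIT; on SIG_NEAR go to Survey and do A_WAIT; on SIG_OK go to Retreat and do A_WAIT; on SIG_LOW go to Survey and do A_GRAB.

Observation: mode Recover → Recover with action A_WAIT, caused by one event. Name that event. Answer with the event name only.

SIG_FAIL

try SIG_NEAR: (Recover, SIG_NEAR) → (Survey, A_WAIT)
try SIG_OK: (Recover, SIG_OK) → (Retreat, A_WAIT)
try SIG_LOW: (Recover, SIG_LOW) → (Survey, A_GRAB)
try SIG_FAIL: (Recover, SIG_FAIL) → (Recover, A_WAIT)  ← matches
try SIG_FULL: (Recover, SIG_FULL) → (Retreat, A_WAIT)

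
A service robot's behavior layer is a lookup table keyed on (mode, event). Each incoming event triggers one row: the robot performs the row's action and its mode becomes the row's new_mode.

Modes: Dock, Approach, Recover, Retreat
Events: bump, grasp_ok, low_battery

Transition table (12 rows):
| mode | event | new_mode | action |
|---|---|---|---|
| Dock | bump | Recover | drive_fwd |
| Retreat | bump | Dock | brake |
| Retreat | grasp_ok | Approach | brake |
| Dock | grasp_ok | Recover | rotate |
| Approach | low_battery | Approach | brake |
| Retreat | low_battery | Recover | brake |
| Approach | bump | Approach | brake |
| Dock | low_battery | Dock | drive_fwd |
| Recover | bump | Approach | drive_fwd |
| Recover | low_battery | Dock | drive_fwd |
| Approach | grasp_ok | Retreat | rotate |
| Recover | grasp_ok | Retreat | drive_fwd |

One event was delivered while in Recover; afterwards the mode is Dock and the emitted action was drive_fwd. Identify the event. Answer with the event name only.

low_battery

try bump: (Recover, bump) → (Approach, drive_fwd)
try grasp_ok: (Recover, grasp_ok) → (Retreat, drive_fwd)
try low_battery: (Recover, low_battery) → (Dock, drive_fwd)  ← matches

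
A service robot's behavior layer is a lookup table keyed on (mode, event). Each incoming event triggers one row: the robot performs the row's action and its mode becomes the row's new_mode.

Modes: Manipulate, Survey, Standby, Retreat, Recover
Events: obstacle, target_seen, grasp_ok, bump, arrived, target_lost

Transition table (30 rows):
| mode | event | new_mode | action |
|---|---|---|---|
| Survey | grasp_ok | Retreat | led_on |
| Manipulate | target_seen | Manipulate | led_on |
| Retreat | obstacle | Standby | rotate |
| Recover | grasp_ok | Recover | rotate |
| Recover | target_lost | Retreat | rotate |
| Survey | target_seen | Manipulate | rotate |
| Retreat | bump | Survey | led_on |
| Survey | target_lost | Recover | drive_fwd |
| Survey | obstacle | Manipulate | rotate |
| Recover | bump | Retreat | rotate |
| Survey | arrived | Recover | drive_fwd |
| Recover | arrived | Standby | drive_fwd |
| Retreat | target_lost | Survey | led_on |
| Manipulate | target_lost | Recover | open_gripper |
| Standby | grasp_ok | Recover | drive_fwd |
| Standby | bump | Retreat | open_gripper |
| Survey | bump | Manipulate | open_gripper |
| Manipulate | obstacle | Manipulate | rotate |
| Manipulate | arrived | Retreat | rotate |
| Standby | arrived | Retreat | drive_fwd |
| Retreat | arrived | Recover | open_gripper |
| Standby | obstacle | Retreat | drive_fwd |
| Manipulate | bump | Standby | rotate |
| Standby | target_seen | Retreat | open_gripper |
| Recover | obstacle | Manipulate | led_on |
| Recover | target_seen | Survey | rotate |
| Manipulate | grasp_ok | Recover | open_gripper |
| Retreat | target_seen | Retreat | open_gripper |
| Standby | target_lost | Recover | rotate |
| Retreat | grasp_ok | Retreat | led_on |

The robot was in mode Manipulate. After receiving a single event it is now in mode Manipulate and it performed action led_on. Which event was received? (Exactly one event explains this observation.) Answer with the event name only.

try obstacle: (Manipulate, obstacle) → (Manipulate, rotate)
try target_seen: (Manipulate, target_seen) → (Manipulate, led_on)  ← matches
try grasp_ok: (Manipulate, grasp_ok) → (Recover, open_gripper)
try bump: (Manipulate, bump) → (Standby, rotate)
try arrived: (Manipulate, arrived) → (Retreat, rotate)
try target_lost: (Manipulate, target_lost) → (Recover, open_gripper)

target_seen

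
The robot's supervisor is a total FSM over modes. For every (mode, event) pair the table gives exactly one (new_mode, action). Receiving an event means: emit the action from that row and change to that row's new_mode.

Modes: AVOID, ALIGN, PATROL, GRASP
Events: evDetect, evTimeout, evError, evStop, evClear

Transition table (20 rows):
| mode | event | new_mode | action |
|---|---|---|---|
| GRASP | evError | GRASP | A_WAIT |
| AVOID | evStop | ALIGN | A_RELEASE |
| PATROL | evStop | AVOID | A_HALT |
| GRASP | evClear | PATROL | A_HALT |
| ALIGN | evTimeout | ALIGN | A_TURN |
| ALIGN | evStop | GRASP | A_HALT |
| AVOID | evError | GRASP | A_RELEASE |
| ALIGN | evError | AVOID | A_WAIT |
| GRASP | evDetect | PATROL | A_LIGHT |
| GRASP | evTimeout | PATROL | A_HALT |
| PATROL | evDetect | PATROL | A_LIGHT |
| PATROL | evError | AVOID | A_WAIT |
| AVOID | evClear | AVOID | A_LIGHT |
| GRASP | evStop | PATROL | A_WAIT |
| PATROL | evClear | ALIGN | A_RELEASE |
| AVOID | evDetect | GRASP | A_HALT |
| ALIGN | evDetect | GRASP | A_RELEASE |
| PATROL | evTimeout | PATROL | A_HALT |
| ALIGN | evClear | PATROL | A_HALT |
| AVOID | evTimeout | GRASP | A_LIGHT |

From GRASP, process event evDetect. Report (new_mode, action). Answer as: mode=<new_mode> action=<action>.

mode=PATROL action=A_LIGHT

current mode = GRASP; filter table to that mode:
  (GRASP, evError) → (GRASP, A_WAIT)
  (GRASP, evClear) → (PATROL, A_HALT)
  (GRASP, evDetect) → (PATROL, A_LIGHT)  ← event matches
  (GRASP, evTimeout) → (PATROL, A_HALT)
  (GRASP, evStop) → (PATROL, A_WAIT)
event = evDetect selects (PATROL, A_LIGHT)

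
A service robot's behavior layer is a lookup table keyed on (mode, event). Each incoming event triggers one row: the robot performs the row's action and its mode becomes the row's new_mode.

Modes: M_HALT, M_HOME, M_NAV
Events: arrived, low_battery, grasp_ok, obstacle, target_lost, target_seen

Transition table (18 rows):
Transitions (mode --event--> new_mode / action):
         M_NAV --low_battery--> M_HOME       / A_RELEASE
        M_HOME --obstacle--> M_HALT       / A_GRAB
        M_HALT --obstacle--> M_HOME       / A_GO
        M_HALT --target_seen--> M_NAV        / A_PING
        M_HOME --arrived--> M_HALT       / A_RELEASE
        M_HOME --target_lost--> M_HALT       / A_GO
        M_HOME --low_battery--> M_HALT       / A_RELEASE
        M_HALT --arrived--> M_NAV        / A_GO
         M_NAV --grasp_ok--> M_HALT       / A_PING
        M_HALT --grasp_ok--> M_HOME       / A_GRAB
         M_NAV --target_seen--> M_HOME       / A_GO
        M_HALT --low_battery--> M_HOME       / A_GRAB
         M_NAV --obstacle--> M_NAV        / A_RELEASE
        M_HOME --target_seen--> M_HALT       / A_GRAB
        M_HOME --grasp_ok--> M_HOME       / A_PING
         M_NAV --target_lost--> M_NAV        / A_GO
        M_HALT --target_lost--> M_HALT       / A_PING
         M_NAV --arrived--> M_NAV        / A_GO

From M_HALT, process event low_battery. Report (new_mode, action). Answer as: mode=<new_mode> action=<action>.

current mode = M_HALT; filter table to that mode:
  (M_HALT, obstacle) → (M_HOME, A_GO)
  (M_HALT, target_seen) → (M_NAV, A_PING)
  (M_HALT, arrived) → (M_NAV, A_GO)
  (M_HALT, grasp_ok) → (M_HOME, A_GRAB)
  (M_HALT, low_battery) → (M_HOME, A_GRAB)  ← event matches
  (M_HALT, target_lost) → (M_HALT, A_PING)
event = low_battery selects (M_HOME, A_GRAB)

mode=M_HOME action=A_GRAB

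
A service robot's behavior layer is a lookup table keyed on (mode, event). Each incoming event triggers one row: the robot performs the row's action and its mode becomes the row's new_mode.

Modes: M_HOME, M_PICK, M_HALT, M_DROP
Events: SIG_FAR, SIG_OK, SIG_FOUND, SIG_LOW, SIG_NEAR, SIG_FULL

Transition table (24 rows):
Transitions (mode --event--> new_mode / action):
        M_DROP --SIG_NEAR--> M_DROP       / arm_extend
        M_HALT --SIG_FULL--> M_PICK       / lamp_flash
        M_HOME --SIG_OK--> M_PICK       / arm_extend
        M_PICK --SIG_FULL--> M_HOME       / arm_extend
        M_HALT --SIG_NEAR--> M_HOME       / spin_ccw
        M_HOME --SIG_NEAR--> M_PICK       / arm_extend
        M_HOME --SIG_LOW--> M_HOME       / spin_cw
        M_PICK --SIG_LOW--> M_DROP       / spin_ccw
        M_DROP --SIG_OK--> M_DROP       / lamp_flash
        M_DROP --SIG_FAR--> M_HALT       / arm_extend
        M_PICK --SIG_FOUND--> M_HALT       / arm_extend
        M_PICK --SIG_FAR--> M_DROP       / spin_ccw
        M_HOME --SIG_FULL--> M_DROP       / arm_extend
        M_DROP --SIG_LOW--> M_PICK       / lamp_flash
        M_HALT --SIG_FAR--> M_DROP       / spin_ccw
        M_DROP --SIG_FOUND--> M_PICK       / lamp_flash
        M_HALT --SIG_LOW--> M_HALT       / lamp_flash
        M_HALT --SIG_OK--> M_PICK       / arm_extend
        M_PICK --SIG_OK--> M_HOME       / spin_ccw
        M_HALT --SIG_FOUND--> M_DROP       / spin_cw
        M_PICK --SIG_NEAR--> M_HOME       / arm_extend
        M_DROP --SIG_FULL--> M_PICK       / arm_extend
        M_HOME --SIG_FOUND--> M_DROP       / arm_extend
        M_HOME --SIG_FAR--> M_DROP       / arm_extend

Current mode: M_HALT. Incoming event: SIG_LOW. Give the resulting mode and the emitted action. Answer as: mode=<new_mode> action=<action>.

mode=M_HALT action=lamp_flash

current mode = M_HALT; filter table to that mode:
  (M_HALT, SIG_FULL) → (M_PICK, lamp_flash)
  (M_HALT, SIG_NEAR) → (M_HOME, spin_ccw)
  (M_HALT, SIG_FAR) → (M_DROP, spin_ccw)
  (M_HALT, SIG_LOW) → (M_HALT, lamp_flash)  ← event matches
  (M_HALT, SIG_OK) → (M_PICK, arm_extend)
  (M_HALT, SIG_FOUND) → (M_DROP, spin_cw)
event = SIG_LOW selects (M_HALT, lamp_flash)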